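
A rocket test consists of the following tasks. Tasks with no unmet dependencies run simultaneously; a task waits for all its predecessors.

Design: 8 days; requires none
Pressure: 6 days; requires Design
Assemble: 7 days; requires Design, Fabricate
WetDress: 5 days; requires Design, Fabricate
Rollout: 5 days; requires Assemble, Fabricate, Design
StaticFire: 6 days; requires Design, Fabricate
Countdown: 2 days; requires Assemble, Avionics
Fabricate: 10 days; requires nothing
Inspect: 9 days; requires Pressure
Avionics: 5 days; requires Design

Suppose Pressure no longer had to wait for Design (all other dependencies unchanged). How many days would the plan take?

22

Before: longest chain Design→Pressure→Inspect = 8+6+9 = 23, finish 23.
Without Design→Pressure, Pressure's earliest start moves from 8 to 0.
New critical path: Fabricate→Assemble→Rollout = 10+7+5 = 22 ⇒ 22 days.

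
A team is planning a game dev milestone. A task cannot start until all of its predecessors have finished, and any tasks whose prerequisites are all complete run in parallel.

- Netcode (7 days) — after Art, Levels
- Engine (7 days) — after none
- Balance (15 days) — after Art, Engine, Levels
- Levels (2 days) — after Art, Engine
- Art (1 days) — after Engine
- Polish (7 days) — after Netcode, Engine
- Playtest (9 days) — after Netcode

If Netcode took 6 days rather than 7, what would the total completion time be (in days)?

Critical path before the change: Engine→Art→Levels→Netcode→Playtest = 7+1+2+7+9 = 26 giving 26 days.
Since Netcode is critical, the -1 change carries straight to that chain (now 25 days).
That remains the longest chain; total 25 days.

25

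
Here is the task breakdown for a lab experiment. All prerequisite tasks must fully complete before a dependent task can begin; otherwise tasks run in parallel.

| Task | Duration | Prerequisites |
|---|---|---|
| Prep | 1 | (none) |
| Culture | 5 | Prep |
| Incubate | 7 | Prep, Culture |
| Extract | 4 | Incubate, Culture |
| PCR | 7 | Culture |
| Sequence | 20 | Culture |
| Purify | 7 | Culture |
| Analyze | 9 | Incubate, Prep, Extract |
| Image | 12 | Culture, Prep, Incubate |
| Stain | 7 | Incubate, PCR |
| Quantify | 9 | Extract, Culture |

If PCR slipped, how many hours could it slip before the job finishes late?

6

The longest chain is Prep→Culture→Incubate→Extract→Analyze = 1+5+7+4+9 = 26; overall finish 26 hours.
PCR finishes as early as 13 and must finish by 19.
Float = 26 − 20 = 6.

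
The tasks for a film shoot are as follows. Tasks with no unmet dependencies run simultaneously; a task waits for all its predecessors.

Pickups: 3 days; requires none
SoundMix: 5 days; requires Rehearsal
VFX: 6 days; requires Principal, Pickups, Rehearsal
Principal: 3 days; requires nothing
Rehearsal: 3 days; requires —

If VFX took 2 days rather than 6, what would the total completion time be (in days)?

8

Baseline: Rehearsal→VFX = 3+6 = 9 → 9 days.
VFX lies on that path, so at 2 days the path becomes 5 days.
Now Rehearsal→SoundMix = 3+5 = 8 is longest, so the finish becomes 8 days.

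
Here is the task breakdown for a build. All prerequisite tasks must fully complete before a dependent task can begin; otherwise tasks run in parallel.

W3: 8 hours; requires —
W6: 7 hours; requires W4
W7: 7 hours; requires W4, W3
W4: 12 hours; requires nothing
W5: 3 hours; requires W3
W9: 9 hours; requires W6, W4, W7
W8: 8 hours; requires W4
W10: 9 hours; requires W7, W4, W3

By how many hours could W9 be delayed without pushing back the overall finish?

0

Critical path: W4→W6→W9 = 12+7+9 = 28, so the finish is 28 hours.
The longest chain containing W9 totals 28 hours.
Slack of W9 = 19 − 19 = 0 hours.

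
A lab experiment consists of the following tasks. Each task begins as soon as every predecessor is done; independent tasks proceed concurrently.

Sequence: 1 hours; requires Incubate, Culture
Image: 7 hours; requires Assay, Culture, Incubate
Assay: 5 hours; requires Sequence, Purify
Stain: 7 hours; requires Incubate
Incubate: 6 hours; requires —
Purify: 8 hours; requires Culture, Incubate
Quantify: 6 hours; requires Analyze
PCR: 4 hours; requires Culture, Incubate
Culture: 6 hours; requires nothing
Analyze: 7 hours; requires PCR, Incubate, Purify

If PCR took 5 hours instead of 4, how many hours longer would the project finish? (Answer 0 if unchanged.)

0

The binding path is Culture→Purify→Analyze→Quantify = 6+8+7+6 = 27; finish at 27 hours.
PCR has 4 hours of float (longest path through it is 23).
No other chain overtakes it, so the finish is 27 hours.
Change in finish: 27 − 27 = +0 hours.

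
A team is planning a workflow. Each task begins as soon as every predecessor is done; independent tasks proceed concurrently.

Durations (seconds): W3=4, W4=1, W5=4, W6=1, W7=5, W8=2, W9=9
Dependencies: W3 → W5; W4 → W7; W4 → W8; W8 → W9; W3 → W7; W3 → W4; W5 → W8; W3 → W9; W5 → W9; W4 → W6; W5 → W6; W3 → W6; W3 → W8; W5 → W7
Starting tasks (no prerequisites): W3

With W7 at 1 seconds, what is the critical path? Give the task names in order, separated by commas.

Baseline: W3→W5→W8→W9 = 4+4+2+9 = 19 → 19 seconds.
W7 has 6 seconds of float (longest path through it is 13).
The critical path is still W3→W5→W8→W9; finish is now 19 seconds.

W3, W5, W8, W9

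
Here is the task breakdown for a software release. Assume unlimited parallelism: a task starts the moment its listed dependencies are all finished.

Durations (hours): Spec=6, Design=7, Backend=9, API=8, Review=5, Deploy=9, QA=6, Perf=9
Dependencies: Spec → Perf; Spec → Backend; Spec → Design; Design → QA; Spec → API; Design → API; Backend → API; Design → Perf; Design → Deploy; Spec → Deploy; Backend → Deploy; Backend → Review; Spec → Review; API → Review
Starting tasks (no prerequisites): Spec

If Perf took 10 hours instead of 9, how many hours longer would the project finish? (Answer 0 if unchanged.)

0

As given, the longest chain is Spec→Backend→API→Review = 6+9+8+5 = 28, so the finish is 28 hours.
Perf is off the critical path — its longest chain is 22 hours, giving 6 of slack.
That remains the longest chain; total 28 hours.
Change in finish: 28 − 28 = +0 hours.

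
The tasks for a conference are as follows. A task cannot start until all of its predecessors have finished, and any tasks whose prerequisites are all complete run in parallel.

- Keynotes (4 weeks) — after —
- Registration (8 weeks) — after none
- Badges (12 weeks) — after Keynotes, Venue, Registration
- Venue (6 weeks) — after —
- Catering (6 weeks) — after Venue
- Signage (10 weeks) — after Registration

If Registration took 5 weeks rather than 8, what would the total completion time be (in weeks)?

18

Actual critical path: Registration→Badges = 8+12 = 20 ⇒ 20 weeks.
Since Registration is critical, the -3 change carries straight to that chain (now 17 weeks).
Now Venue→Badges = 6+12 = 18 is longest, so the finish becomes 18 weeks.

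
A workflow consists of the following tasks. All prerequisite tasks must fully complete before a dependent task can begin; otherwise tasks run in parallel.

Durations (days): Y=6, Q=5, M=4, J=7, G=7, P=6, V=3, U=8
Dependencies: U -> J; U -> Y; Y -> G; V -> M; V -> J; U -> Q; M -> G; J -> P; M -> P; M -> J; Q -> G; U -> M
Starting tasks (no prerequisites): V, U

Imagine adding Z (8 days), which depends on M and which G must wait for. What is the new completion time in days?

27

Originally the job takes 25 days.
With Z inserted, G now waits for max(Q, M, Y, Z).
New critical path: U→M→Z→G = 8+4+8+7 = 27 ⇒ 27 days.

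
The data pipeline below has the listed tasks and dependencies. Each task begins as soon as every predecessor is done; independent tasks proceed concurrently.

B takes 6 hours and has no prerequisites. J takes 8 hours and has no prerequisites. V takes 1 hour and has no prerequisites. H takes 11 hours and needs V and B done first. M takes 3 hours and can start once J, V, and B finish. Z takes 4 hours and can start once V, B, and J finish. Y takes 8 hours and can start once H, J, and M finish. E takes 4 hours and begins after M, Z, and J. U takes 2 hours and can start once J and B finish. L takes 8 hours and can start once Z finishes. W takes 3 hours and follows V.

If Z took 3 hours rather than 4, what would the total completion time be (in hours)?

Actual critical path: B→H→Y = 6+11+8 = 25 ⇒ 25 hours.
The longest path through Z is only 20 hours, so Z has float 5.
The critical path is still B→H→Y; finish is now 25 hours.

25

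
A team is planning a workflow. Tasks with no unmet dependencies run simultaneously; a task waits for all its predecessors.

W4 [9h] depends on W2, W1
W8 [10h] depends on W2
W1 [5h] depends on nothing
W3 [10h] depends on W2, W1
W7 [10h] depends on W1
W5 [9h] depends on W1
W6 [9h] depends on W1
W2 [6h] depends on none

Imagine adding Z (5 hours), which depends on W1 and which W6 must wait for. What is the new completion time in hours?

Originally the workflow takes 16 hours.
With Z inserted, W6 now waits for max(W1, Z).
New critical path: W1→Z→W6 = 5+5+9 = 19 ⇒ 19 hours.

19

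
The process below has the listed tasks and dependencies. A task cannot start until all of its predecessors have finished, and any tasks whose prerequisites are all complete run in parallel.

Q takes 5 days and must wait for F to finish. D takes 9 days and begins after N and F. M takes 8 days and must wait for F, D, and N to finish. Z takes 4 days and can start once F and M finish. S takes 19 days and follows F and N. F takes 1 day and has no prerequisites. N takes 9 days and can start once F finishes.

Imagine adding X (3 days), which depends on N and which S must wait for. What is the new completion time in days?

Originally the project takes 31 days.
With X inserted, S now waits for max(F, N, X).
New critical path: F→N→X→S = 1+9+3+19 = 32 ⇒ 32 days.

32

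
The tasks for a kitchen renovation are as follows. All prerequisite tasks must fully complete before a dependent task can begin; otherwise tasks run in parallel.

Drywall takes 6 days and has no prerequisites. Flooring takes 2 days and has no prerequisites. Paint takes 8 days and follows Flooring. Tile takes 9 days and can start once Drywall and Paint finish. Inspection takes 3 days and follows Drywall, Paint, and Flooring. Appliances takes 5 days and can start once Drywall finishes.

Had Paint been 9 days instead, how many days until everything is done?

Actual critical path: Flooring→Paint→Tile = 2+8+9 = 19 ⇒ 19 days.
Since Paint is critical, the +1 change carries straight to that chain (now 20 days).
That remains the longest chain; total 20 days.

20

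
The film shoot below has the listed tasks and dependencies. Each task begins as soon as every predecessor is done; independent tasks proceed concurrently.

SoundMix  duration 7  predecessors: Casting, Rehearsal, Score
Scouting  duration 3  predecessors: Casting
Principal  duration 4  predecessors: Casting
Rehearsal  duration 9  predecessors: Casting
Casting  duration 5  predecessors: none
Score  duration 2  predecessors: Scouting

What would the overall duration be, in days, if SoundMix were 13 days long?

The binding path is Casting→Rehearsal→SoundMix = 5+9+7 = 21; finish at 21 days.
Since SoundMix is critical, the +6 change carries straight to that chain (now 27 days).
That remains the longest chain; total 27 days.

27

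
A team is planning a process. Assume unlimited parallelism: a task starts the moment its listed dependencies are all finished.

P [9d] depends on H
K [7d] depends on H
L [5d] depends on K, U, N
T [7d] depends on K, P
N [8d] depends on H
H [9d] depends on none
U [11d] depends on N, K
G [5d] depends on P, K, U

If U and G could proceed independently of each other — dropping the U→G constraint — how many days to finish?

33

With the dependency in place, H→N→U→L = 9+8+11+5 = 33 sets the finish at 33 days.
Without U→G, G's earliest start moves from 28 to 18.
New critical path: H→N→U→L = 9+8+11+5 = 33 ⇒ 33 days.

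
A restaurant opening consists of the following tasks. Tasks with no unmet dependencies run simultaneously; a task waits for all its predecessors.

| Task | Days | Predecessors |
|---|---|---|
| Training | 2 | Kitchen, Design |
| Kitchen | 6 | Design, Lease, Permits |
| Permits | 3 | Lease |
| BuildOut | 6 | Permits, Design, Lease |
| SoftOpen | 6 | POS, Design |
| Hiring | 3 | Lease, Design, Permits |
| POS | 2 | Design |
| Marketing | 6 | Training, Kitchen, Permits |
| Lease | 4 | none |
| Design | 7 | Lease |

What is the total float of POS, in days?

6

Lease→Design→Kitchen→Training→Marketing = 4+7+6+2+6 = 25 sets the makespan at 25 days.
POS finishes as early as 13 and must finish by 19.
Float = 25 − 19 = 6.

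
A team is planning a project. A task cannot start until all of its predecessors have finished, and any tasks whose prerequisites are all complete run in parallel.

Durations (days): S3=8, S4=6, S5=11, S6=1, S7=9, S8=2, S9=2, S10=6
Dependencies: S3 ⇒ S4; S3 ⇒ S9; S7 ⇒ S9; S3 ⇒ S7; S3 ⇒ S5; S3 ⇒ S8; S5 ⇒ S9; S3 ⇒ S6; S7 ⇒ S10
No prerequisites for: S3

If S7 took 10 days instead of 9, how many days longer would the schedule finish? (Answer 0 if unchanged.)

1

Baseline: S3→S7→S10 = 8+9+6 = 23 → 23 days.
S7 lies on that path, so at 10 days the path becomes 24 days.
The critical path is still S3→S7→S10; finish is now 24 days.
Change in finish: 24 − 23 = +1 days.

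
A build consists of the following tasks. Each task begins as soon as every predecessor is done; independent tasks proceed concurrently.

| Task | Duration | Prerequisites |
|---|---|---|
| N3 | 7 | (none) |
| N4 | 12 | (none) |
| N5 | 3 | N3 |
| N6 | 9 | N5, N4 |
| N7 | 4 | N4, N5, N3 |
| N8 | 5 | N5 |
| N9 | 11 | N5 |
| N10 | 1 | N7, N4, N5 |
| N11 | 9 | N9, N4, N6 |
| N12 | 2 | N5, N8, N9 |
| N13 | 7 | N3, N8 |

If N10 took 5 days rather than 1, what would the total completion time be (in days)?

Baseline: N3→N5→N9→N11 = 7+3+11+9 = 30 → 30 days.
N10 is off the critical path — its longest chain is 17 days, giving 13 of slack.
That remains the longest chain; total 30 days.

30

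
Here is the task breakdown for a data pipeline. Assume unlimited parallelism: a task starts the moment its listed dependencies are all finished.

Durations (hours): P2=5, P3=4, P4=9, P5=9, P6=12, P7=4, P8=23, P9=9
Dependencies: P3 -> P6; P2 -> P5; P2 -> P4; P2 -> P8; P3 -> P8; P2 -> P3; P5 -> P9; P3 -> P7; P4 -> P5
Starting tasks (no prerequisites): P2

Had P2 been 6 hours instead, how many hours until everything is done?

33

Critical path before the change: P2→P3→P8 = 5+4+23 = 32 giving 32 hours.
P2 is on the critical path; changing it to 6 makes that path 33 hours.
No other chain overtakes it, so the finish is 33 hours.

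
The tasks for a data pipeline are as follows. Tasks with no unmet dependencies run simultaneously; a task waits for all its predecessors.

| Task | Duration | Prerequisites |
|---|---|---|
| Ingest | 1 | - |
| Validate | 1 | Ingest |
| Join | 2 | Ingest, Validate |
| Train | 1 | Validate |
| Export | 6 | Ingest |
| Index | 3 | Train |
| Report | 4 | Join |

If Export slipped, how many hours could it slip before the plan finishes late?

The longest chain is Ingest→Validate→Join→Report = 1+1+2+4 = 8; overall finish 8 hours.
Export finishes as early as 7 and must finish by 8.
So Export can slip 8 − 7 = 1 hour.

1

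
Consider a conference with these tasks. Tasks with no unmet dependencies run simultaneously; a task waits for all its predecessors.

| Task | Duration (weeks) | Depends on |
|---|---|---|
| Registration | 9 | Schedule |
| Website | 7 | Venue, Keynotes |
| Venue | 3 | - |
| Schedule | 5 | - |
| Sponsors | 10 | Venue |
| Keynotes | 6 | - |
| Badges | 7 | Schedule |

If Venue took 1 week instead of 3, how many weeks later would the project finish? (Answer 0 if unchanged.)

As given, the longest chain is Schedule→Registration = 5+9 = 14, so the finish is 14 weeks.
Venue is off the critical path — its longest chain is 13 weeks, giving 1 of slack.
The critical path is still Schedule→Registration; finish is now 14 weeks.
Change in finish: 14 − 14 = +0 weeks.

0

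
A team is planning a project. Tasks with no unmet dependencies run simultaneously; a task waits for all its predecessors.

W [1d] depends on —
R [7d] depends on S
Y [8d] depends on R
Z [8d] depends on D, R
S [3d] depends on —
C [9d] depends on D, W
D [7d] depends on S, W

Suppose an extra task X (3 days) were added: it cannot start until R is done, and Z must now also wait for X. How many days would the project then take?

21

Originally the project takes 19 days.
With X inserted, Z now waits for max(D, R, X).
New critical path: S→R→X→Z = 3+7+3+8 = 21 ⇒ 21 days.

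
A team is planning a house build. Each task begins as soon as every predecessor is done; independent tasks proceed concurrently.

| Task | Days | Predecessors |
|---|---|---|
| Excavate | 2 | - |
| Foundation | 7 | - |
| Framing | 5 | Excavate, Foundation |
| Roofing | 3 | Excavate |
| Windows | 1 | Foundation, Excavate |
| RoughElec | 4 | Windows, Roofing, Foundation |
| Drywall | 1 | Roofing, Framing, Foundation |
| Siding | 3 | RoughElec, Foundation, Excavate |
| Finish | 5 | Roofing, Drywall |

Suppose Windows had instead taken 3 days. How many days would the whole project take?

As given, the longest chain is Foundation→Framing→Drywall→Finish = 7+5+1+5 = 18, so the finish is 18 days.
Windows has 3 days of float (longest path through it is 15).
The critical path is still Foundation→Framing→Drywall→Finish; finish is now 18 days.

18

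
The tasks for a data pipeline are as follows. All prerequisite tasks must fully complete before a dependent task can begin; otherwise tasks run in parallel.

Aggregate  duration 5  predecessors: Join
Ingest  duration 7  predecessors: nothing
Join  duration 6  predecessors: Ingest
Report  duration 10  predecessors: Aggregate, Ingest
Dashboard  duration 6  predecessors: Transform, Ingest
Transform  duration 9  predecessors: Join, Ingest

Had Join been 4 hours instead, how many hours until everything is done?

26

Critical path before the change: Ingest→Join→Transform→Dashboard = 7+6+9+6 = 28 giving 28 hours.
Since Join is critical, the -2 change carries straight to that chain (now 26 hours).
No other chain overtakes it, so the finish is 26 hours.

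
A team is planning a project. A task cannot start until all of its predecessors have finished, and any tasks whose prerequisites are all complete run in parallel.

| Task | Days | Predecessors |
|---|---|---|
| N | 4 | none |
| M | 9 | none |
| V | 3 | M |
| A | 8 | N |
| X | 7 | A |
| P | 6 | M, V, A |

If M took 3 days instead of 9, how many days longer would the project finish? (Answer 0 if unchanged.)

Actual critical path: N→A→X = 4+8+7 = 19 ⇒ 19 days.
M has 1 day of float (longest path through it is 18).
That remains the longest chain; total 19 days.
Change in finish: 19 − 19 = +0 days.

0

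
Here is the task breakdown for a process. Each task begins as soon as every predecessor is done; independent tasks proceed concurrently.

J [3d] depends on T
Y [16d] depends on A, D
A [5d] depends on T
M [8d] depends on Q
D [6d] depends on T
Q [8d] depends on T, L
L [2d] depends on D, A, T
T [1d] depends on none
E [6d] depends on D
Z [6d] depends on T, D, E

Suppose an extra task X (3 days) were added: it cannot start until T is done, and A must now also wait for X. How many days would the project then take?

27

Originally the project takes 25 days.
With X inserted, A now waits for max(T, X).
New critical path: T→X→A→L→Q→M = 1+3+5+2+8+8 = 27 ⇒ 27 days.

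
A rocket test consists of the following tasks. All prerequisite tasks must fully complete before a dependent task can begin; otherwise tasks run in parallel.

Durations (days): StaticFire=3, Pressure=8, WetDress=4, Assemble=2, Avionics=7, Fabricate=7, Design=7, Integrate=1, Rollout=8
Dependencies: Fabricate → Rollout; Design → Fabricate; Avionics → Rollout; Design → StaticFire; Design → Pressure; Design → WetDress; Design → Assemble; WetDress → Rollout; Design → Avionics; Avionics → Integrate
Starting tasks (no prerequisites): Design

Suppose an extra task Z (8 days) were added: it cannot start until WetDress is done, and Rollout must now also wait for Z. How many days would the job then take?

27

Originally the job takes 22 days.
With Z inserted, Rollout now waits for max(Fabricate, Avionics, WetDress, Z).
New critical path: Design→WetDress→Z→Rollout = 7+4+8+8 = 27 ⇒ 27 days.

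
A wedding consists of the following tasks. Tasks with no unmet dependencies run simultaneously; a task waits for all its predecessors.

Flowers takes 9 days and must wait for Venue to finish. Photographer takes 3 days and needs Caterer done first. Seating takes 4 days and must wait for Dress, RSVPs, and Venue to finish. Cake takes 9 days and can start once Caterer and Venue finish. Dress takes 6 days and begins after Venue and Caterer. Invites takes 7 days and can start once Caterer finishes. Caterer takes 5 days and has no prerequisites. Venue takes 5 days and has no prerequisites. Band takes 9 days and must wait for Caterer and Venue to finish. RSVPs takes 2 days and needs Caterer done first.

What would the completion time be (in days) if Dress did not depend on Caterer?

15

Original critical path: Venue→Dress→Seating = 5+6+4 = 15 ⇒ 15 days.
Dropping Caterer→Dress doesn't change Dress's earliest start (5); another predecessor still binds.
After: Venue→Dress→Seating = 5+6+4 = 15 → 15 days.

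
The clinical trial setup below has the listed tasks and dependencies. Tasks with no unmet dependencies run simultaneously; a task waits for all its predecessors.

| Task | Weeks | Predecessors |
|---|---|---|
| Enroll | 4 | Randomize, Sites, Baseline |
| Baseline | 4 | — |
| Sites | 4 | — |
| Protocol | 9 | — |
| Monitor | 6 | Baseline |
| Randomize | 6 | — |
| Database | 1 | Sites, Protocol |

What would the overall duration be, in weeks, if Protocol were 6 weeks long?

10

Critical path before the change: Protocol→Database = 9+1 = 10 giving 10 weeks.
Since Protocol is critical, the -3 change carries straight to that chain (now 7 weeks).
The binding chain switches to Randomize→Enroll = 6+4 = 10; finish 10 weeks.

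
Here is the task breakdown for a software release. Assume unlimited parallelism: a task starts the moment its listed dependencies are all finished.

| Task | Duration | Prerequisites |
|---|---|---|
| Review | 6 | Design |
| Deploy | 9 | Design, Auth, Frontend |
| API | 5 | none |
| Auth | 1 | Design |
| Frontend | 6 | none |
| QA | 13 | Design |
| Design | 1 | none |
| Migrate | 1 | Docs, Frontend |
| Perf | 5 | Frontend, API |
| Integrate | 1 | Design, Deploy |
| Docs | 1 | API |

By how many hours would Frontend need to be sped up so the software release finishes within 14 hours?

2

Current finish: 16 hours; target: 14.
Frontend is on every critical path, so each hour cut from Frontend cuts the finish by one (this holds down to a finish of 14).
Need 16 − 14 = 2 hours off Frontend → Frontend becomes 4 hours, finish becomes 14.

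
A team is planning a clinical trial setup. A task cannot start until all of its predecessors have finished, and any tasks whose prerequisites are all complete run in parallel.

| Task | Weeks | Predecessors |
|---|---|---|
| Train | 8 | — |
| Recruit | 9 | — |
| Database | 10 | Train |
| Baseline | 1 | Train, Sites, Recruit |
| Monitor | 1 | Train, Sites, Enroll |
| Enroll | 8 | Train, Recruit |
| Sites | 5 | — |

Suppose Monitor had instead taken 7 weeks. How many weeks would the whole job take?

Baseline: Recruit→Enroll→Monitor = 9+8+1 = 18 → 18 weeks.
Monitor is on the critical path; changing it to 7 makes that path 24 weeks.
That remains the longest chain; total 24 weeks.

24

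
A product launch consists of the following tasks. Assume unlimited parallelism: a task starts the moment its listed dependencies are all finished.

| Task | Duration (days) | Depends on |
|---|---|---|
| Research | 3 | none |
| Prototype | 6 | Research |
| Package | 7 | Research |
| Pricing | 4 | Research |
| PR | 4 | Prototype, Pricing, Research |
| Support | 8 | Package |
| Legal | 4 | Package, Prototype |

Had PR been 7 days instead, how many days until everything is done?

18

Baseline: Research→Package→Support = 3+7+8 = 18 → 18 days.
PR has 5 days of float (longest path through it is 13).
The critical path is still Research→Package→Support; finish is now 18 days.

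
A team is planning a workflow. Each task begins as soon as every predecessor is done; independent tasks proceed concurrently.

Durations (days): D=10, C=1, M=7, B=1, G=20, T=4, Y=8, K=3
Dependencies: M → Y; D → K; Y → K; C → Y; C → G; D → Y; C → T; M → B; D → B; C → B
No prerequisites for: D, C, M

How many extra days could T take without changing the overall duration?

The longest chain is D→Y→K = 10+8+3 = 21; overall finish 21 days.
T finishes as early as 5 and must finish by 21.
So T can slip 21 − 5 = 16 days.

16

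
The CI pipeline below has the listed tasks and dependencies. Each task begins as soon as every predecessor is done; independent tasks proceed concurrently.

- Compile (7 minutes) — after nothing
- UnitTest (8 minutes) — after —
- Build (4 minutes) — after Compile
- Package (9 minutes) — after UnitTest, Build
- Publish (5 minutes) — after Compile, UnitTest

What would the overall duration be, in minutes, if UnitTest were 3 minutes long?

Critical path before the change: Compile→Build→Package = 7+4+9 = 20 giving 20 minutes.
UnitTest has 3 minutes of float (longest path through it is 17).
The critical path is still Compile→Build→Package; finish is now 20 minutes.

20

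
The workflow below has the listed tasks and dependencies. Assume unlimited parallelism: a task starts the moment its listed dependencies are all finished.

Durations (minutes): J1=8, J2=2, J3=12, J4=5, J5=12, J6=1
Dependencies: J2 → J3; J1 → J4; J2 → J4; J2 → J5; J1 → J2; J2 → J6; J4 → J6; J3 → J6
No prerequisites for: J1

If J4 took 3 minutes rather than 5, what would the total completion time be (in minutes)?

The binding path is J1→J2→J3→J6 = 8+2+12+1 = 23; finish at 23 minutes.
J4 has 7 minutes of float (longest path through it is 16).
That remains the longest chain; total 23 minutes.

23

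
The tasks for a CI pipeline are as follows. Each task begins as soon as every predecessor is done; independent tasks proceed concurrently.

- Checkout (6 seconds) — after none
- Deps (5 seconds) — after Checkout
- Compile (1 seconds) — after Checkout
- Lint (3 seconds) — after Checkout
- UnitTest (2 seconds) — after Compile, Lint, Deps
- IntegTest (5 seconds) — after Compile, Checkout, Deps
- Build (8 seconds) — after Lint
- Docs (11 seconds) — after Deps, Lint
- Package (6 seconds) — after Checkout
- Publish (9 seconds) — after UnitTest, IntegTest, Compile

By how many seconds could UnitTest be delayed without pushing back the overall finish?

Critical path: Checkout→Deps→IntegTest→Publish = 6+5+5+9 = 25, so the finish is 25 seconds.
The longest chain containing UnitTest totals 22 seconds.
So UnitTest can slip 16 − 13 = 3 seconds.

3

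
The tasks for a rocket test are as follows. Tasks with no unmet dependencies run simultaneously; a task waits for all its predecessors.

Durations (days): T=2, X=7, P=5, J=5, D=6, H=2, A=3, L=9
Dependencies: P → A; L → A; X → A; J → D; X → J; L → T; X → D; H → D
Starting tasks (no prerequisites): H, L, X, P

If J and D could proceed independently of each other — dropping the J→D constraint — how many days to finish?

13

Original critical path: X→J→D = 7+5+6 = 18 ⇒ 18 days.
Without J→D, D's earliest start moves from 12 to 7.
New critical path: X→D = 7+6 = 13 ⇒ 13 days.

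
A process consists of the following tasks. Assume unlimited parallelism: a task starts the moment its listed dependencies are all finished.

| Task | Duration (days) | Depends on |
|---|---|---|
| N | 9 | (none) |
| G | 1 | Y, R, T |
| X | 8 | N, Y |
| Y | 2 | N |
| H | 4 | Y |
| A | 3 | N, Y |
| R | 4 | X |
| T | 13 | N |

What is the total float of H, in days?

The longest chain is N→Y→X→R→G = 9+2+8+4+1 = 24; overall finish 24 days.
H finishes as early as 15 and must finish by 24.
Float = 24 − 15 = 9.

9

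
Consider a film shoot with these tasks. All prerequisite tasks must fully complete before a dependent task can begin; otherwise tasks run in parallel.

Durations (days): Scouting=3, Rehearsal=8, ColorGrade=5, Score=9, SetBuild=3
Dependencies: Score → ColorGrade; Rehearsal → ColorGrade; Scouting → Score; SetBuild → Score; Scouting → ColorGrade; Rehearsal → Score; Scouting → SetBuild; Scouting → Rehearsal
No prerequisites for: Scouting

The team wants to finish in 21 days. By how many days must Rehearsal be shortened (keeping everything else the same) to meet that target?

Current finish: 25 days; target: 21.
Rehearsal is on every critical path, so each day cut from Rehearsal cuts the finish by one (this holds down to a finish of 20).
Need 25 − 21 = 4 days off Rehearsal → Rehearsal becomes 4 days, finish becomes 21.

4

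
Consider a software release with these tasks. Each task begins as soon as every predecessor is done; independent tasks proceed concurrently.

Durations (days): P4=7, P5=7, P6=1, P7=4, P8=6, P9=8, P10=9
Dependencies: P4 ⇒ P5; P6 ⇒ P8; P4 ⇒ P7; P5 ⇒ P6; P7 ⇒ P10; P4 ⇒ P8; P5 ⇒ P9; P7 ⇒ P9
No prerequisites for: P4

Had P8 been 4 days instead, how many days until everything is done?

22

Baseline: P4→P5→P9 = 7+7+8 = 22 → 22 days.
The longest path through P8 is only 21 days, so P8 has float 1.
That remains the longest chain; total 22 days.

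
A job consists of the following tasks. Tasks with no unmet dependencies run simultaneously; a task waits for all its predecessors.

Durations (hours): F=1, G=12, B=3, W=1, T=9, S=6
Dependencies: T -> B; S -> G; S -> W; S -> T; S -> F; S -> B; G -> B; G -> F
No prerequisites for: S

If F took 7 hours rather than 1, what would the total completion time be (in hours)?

Critical path before the change: S→G→B = 6+12+3 = 21 giving 21 hours.
F has 2 hours of float (longest path through it is 19).
The binding chain switches to S→G→F = 6+12+7 = 25; finish 25 hours.

25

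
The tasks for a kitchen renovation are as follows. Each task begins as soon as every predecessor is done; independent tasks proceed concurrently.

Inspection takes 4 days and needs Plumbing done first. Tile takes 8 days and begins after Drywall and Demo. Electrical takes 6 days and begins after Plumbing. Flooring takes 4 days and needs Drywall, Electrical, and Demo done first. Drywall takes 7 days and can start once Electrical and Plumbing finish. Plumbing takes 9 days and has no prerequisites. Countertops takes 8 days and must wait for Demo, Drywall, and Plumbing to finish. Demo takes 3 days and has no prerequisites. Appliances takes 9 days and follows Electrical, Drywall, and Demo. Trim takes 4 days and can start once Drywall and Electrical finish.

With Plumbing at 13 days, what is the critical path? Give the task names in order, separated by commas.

Plumbing, Electrical, Drywall, Appliances

Actual critical path: Plumbing→Electrical→Drywall→Appliances = 9+6+7+9 = 31 ⇒ 31 days.
Plumbing lies on that path, so at 13 days the path becomes 35 days.
That remains the longest chain; total 35 days.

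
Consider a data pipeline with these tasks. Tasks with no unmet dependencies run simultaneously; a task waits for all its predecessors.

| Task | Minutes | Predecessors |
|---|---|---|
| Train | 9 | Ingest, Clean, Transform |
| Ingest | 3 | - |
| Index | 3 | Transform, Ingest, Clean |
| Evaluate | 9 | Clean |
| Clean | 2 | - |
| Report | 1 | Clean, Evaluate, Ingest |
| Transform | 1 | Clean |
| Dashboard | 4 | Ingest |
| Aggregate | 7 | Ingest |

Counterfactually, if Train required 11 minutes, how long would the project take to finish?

14

The binding path is Ingest→Train = 3+9 = 12; finish at 12 minutes.
Train is on the critical path; changing it to 11 makes that path 14 minutes.
That remains the longest chain; total 14 minutes.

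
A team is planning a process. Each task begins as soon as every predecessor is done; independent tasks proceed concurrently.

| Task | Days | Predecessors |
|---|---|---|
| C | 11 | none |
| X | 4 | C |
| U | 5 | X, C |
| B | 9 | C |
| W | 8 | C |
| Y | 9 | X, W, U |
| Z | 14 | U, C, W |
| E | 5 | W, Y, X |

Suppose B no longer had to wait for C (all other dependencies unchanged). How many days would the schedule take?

34

Original critical path: C→X→U→Y→E = 11+4+5+9+5 = 34 ⇒ 34 days.
Without C→B, B's earliest start moves from 11 to 0.
New critical path: C→X→U→Y→E = 11+4+5+9+5 = 34 ⇒ 34 days.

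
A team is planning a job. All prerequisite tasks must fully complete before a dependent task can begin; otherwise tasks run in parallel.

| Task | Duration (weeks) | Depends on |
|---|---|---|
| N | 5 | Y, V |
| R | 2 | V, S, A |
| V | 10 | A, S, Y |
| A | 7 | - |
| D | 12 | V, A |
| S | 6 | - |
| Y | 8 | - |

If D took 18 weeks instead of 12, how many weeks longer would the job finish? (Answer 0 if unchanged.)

Critical path before the change: Y→V→D = 8+10+12 = 30 giving 30 weeks.
D lies on that path, so at 18 weeks the path becomes 36 weeks.
The critical path is still Y→V→D; finish is now 36 weeks.
Change in finish: 36 − 30 = +6 weeks.

6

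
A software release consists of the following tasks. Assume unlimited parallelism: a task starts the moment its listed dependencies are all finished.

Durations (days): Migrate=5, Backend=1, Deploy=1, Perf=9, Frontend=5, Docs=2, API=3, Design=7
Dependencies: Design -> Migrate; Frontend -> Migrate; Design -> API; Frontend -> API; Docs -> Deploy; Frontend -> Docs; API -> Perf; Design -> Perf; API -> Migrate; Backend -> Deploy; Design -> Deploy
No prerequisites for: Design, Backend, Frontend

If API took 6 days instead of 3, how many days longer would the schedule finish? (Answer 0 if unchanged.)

3

The binding path is Design→API→Perf = 7+3+9 = 19; finish at 19 days.
Since API is critical, the +3 change carries straight to that chain (now 22 days).
No other chain overtakes it, so the finish is 22 days.
Change in finish: 22 − 19 = +3 days.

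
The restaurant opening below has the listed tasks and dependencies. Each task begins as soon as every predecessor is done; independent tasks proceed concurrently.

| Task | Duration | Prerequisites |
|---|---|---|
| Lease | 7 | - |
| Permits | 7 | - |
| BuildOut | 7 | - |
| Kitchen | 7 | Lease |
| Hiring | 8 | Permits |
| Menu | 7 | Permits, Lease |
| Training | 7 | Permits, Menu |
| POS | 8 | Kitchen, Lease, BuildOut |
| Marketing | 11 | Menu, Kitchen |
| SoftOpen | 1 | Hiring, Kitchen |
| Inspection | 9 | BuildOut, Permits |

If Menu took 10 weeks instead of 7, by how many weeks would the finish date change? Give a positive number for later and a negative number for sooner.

3

The binding path is Permits→Menu→Marketing = 7+7+11 = 25; finish at 25 weeks.
Since Menu is critical, the +3 change carries straight to that chain (now 28 weeks).
The binding chain switches to Lease→Menu→Marketing = 7+10+11 = 28; finish 28 weeks.
Change in finish: 28 − 25 = +3 weeks.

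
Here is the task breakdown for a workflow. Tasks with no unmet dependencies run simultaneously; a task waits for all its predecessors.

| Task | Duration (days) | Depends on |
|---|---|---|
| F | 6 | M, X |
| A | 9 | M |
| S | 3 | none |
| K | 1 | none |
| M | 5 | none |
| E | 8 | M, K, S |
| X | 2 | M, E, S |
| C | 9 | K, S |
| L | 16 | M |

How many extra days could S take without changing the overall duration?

Critical path: M→E→X→F = 5+8+2+6 = 21, so the finish is 21 days.
Longest path through S: 19 days (earliest finish 3, latest finish 5).
So S can slip 5 − 3 = 2 days.

2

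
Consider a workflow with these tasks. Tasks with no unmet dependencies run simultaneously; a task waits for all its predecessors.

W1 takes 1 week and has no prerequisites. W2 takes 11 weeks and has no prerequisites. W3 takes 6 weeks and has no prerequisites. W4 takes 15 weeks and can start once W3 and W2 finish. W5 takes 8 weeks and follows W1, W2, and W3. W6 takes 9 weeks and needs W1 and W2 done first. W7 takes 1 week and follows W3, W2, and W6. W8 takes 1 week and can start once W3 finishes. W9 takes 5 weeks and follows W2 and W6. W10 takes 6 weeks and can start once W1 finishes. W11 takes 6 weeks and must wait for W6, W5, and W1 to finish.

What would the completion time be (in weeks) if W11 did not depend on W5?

Before: longest chain W2→W4 = 11+15 = 26, finish 26.
Dropping W5→W11 doesn't change W11's earliest start (20); another predecessor still binds.
New critical path: W2→W4 = 11+15 = 26 ⇒ 26 weeks.

26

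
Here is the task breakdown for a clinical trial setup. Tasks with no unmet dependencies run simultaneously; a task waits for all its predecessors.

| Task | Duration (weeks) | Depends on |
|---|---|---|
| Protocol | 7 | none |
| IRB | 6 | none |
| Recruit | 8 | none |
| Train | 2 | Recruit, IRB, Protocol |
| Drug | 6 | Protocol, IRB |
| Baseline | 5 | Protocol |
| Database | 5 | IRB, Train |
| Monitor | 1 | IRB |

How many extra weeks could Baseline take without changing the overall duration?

The longest chain is Recruit→Train→Database = 8+2+5 = 15; overall finish 15 weeks.
Longest path through Baseline: 12 weeks (earliest finish 12, latest finish 15).
Float = 15 − 12 = 3.

3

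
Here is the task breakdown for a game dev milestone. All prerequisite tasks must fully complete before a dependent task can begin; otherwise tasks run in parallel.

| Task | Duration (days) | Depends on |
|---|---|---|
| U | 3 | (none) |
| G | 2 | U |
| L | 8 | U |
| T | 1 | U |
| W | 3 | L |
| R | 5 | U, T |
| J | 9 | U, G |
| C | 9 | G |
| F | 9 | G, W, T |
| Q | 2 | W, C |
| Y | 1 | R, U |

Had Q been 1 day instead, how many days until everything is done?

23

Baseline: U→L→W→F = 3+8+3+9 = 23 → 23 days.
The longest path through Q is only 16 days, so Q has float 7.
No other chain overtakes it, so the finish is 23 days.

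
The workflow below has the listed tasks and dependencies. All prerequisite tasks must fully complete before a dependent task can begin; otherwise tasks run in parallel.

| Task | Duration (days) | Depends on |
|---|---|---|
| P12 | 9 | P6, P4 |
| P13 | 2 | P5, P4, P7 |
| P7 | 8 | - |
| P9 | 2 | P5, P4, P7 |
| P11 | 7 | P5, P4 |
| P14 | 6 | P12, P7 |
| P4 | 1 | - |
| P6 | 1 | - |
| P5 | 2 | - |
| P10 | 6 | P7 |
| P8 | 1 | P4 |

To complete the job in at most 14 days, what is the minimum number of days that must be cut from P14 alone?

Current finish: 16 days; target: 14.
P14 is on every critical path, so each day cut from P14 cuts the finish by one (this holds down to a finish of 14).
Need 16 − 14 = 2 days off P14 → P14 becomes 4 days, finish becomes 14.

2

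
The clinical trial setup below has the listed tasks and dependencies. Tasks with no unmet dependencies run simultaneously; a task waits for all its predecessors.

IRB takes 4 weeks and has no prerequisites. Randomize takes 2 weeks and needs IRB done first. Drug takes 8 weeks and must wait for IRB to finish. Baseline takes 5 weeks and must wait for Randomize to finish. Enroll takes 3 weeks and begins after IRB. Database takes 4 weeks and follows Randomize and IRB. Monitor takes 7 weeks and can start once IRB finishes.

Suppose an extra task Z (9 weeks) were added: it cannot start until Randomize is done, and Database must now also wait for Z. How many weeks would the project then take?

Originally the project takes 12 weeks.
With Z inserted, Database now waits for max(Randomize, IRB, Z).
New critical path: IRB→Randomize→Z→Database = 4+2+9+4 = 19 ⇒ 19 weeks.

19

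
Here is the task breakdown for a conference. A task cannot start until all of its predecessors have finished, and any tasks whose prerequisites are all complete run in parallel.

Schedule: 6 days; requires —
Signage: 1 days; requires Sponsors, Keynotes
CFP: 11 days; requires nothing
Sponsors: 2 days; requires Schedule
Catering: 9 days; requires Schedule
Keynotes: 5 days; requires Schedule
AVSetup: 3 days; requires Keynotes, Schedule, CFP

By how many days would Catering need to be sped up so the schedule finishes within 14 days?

Current finish: 15 days; target: 14.
Catering is on every critical path, so each day cut from Catering cuts the finish by one (this holds down to a finish of 14).
Need 15 − 14 = 1 day off Catering → Catering becomes 8 days, finish becomes 14.

1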